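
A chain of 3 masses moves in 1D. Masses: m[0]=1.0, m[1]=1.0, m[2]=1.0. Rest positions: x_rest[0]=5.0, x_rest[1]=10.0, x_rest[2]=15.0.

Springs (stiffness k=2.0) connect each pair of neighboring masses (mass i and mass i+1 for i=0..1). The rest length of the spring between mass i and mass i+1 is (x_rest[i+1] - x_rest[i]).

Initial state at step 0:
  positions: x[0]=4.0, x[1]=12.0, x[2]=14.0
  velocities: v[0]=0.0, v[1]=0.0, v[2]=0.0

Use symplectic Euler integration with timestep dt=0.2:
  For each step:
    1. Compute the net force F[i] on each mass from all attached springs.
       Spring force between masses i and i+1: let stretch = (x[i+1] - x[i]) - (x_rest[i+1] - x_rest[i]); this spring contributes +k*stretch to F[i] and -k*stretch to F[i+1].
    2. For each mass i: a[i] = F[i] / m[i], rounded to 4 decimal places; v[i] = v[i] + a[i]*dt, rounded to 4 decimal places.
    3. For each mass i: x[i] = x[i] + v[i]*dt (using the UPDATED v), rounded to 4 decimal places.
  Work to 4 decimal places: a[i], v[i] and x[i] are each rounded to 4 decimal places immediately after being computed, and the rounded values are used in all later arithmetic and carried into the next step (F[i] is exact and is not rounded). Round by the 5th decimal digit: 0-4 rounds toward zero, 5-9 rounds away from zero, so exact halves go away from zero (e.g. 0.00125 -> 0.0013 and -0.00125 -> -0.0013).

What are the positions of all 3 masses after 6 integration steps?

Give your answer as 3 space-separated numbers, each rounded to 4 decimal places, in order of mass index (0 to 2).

Answer: 6.0285 7.9430 16.0285

Derivation:
Step 0: x=[4.0000 12.0000 14.0000] v=[0.0000 0.0000 0.0000]
Step 1: x=[4.2400 11.5200 14.2400] v=[1.2000 -2.4000 1.2000]
Step 2: x=[4.6624 10.6752 14.6624] v=[2.1120 -4.2240 2.1120]
Step 3: x=[5.1658 9.6684 15.1658] v=[2.5171 -5.0342 2.5171]
Step 4: x=[5.6294 8.7411 15.6294] v=[2.3181 -4.6363 2.3181]
Step 5: x=[5.9420 8.1160 15.9420] v=[1.5628 -3.1257 1.5628]
Step 6: x=[6.0285 7.9430 16.0285] v=[0.4324 -0.8649 0.4324]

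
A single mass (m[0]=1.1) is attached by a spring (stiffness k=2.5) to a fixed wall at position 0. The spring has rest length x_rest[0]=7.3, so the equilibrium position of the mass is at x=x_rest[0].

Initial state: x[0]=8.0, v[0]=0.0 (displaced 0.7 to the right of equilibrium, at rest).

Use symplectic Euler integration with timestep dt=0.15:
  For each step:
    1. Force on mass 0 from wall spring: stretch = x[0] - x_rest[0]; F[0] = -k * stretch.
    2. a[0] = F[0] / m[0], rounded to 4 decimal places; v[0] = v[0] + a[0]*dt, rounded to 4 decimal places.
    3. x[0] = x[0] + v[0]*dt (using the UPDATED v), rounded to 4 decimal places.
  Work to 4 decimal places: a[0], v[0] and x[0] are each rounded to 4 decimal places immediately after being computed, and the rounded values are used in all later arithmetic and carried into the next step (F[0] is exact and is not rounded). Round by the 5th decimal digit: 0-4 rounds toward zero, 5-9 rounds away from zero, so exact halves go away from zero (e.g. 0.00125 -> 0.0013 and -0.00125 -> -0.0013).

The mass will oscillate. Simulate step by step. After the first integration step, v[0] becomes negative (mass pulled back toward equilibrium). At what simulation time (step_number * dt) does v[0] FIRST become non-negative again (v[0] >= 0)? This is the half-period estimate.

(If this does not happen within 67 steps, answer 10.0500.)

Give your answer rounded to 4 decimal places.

Answer: 2.1000

Derivation:
Step 0: x=[8.0000] v=[0.0000]
Step 1: x=[7.9642] v=[-0.2386]
Step 2: x=[7.8945] v=[-0.4650]
Step 3: x=[7.7943] v=[-0.6677]
Step 4: x=[7.6689] v=[-0.8362]
Step 5: x=[7.5246] v=[-0.9620]
Step 6: x=[7.3688] v=[-1.0386]
Step 7: x=[7.2095] v=[-1.0621]
Step 8: x=[7.0548] v=[-1.0312]
Step 9: x=[6.9127] v=[-0.9476]
Step 10: x=[6.7904] v=[-0.8156]
Step 11: x=[6.6941] v=[-0.6419]
Step 12: x=[6.6288] v=[-0.4354]
Step 13: x=[6.5978] v=[-0.2066]
Step 14: x=[6.6027] v=[0.0328]
First v>=0 after going negative at step 14, time=2.1000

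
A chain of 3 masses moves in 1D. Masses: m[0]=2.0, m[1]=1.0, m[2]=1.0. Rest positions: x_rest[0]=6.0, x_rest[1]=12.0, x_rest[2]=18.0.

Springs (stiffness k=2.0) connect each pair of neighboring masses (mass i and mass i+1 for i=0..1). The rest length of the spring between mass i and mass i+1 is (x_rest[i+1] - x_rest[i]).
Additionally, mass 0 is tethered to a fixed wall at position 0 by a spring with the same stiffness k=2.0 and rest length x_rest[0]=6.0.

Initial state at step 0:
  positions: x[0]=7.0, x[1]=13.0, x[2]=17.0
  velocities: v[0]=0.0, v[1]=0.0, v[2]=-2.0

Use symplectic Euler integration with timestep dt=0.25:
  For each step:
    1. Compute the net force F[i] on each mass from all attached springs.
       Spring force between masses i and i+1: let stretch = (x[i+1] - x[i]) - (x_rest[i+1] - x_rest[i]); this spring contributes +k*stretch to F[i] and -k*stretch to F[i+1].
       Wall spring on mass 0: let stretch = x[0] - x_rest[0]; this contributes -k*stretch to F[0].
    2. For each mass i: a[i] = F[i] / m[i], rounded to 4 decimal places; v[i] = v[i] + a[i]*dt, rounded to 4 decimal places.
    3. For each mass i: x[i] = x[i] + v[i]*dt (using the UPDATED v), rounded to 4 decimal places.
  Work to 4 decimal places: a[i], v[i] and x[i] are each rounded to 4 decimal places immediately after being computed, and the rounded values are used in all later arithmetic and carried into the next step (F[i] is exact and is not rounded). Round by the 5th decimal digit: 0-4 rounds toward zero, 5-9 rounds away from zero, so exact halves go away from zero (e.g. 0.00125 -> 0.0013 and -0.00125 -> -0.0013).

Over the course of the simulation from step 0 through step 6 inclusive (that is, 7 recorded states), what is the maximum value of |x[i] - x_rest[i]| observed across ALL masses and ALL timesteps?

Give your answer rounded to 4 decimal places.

Answer: 1.4824

Derivation:
Step 0: x=[7.0000 13.0000 17.0000] v=[0.0000 0.0000 -2.0000]
Step 1: x=[6.9375 12.7500 16.7500] v=[-0.2500 -1.0000 -1.0000]
Step 2: x=[6.8047 12.2734 16.7500] v=[-0.5313 -1.9063 0.0000]
Step 3: x=[6.5884 11.6728 16.9404] v=[-0.8653 -2.4024 0.7617]
Step 4: x=[6.2781 11.0951 17.2224] v=[-1.2413 -2.3108 1.1279]
Step 5: x=[5.8765 10.6812 17.4885] v=[-1.6066 -1.6557 1.0643]
Step 6: x=[5.4079 10.5176 17.6537] v=[-1.8746 -0.6544 0.6607]
Max displacement = 1.4824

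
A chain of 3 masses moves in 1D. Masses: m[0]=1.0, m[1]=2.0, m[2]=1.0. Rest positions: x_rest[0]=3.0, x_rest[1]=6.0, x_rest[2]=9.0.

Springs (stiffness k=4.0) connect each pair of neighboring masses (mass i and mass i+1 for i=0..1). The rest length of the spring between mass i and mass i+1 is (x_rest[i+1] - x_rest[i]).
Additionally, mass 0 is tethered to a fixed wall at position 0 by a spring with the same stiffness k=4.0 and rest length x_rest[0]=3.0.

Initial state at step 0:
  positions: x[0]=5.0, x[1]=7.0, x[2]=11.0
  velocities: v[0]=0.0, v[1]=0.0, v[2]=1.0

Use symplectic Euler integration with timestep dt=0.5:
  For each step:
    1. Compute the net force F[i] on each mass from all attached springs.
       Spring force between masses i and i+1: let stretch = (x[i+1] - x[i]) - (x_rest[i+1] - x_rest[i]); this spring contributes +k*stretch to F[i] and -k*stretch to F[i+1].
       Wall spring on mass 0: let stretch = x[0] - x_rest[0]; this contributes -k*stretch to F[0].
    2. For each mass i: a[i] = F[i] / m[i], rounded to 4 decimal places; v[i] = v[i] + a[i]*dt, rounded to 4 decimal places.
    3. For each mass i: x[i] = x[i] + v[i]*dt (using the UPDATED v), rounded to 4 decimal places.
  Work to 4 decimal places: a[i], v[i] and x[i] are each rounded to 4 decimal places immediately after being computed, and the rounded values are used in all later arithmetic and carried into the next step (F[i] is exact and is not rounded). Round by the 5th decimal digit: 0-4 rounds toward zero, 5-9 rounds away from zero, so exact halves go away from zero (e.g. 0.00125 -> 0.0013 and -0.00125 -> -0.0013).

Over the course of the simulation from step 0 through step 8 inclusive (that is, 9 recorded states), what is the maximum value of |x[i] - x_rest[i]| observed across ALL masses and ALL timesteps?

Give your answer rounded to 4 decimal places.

Step 0: x=[5.0000 7.0000 11.0000] v=[0.0000 0.0000 1.0000]
Step 1: x=[2.0000 8.0000 10.5000] v=[-6.0000 2.0000 -1.0000]
Step 2: x=[3.0000 7.2500 10.5000] v=[2.0000 -1.5000 0.0000]
Step 3: x=[5.2500 6.0000 10.2500] v=[4.5000 -2.5000 -0.5000]
Step 4: x=[3.0000 6.5000 8.7500] v=[-4.5000 1.0000 -3.0000]
Step 5: x=[1.2500 6.3750 8.0000] v=[-3.5000 -0.2500 -1.5000]
Step 6: x=[3.3750 4.5000 8.6250] v=[4.2500 -3.7500 1.2500]
Step 7: x=[3.2500 4.1250 8.1250] v=[-0.2500 -0.7500 -1.0000]
Step 8: x=[0.7500 5.3125 6.6250] v=[-5.0000 2.3750 -3.0000]
Max displacement = 2.3750

Answer: 2.3750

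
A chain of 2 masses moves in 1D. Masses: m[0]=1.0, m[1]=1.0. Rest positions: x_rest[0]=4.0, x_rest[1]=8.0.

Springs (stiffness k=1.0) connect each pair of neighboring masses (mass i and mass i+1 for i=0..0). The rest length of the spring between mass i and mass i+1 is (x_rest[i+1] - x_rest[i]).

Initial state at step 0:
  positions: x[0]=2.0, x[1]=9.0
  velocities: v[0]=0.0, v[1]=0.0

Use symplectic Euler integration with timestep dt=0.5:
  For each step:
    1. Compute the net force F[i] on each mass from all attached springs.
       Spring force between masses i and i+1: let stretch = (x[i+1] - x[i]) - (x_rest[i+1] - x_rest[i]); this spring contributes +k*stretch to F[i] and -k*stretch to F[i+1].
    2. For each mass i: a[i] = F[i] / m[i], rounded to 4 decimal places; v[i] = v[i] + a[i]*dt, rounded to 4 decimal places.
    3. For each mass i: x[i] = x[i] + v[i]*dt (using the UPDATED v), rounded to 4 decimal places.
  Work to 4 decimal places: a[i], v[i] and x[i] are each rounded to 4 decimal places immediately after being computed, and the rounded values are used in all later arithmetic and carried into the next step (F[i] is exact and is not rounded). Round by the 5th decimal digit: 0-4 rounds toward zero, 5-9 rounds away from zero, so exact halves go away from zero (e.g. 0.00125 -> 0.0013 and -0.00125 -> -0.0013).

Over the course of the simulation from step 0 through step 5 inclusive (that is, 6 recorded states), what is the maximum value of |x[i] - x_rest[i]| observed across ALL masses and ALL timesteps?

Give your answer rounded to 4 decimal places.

Step 0: x=[2.0000 9.0000] v=[0.0000 0.0000]
Step 1: x=[2.7500 8.2500] v=[1.5000 -1.5000]
Step 2: x=[3.8750 7.1250] v=[2.2500 -2.2500]
Step 3: x=[4.8125 6.1875] v=[1.8750 -1.8750]
Step 4: x=[5.0938 5.9063] v=[0.5625 -0.5625]
Step 5: x=[4.5782 6.4220] v=[-1.0313 1.0313]
Max displacement = 2.0937

Answer: 2.0937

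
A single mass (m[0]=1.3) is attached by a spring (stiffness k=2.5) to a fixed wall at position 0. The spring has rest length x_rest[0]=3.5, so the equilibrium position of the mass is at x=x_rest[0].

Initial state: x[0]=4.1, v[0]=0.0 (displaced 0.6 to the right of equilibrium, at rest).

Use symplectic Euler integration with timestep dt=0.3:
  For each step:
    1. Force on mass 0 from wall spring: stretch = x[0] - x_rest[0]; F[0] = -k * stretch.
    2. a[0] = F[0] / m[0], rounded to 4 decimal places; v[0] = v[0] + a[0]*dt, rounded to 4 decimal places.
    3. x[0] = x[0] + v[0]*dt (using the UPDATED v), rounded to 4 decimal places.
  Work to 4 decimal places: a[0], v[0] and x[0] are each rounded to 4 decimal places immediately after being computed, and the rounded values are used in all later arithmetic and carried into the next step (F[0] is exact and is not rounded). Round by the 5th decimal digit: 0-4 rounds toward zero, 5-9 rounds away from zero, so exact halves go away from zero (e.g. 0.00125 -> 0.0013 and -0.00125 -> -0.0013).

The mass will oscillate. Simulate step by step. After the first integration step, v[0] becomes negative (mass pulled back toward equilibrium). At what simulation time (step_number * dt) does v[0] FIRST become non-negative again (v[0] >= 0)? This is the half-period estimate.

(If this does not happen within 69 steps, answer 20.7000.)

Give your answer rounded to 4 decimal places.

Answer: 2.4000

Derivation:
Step 0: x=[4.1000] v=[0.0000]
Step 1: x=[3.9962] v=[-0.3461]
Step 2: x=[3.8065] v=[-0.6324]
Step 3: x=[3.5637] v=[-0.8092]
Step 4: x=[3.3099] v=[-0.8460]
Step 5: x=[3.0890] v=[-0.7363]
Step 6: x=[2.9392] v=[-0.4992]
Step 7: x=[2.8865] v=[-0.1757]
Step 8: x=[2.9400] v=[0.1782]
First v>=0 after going negative at step 8, time=2.4000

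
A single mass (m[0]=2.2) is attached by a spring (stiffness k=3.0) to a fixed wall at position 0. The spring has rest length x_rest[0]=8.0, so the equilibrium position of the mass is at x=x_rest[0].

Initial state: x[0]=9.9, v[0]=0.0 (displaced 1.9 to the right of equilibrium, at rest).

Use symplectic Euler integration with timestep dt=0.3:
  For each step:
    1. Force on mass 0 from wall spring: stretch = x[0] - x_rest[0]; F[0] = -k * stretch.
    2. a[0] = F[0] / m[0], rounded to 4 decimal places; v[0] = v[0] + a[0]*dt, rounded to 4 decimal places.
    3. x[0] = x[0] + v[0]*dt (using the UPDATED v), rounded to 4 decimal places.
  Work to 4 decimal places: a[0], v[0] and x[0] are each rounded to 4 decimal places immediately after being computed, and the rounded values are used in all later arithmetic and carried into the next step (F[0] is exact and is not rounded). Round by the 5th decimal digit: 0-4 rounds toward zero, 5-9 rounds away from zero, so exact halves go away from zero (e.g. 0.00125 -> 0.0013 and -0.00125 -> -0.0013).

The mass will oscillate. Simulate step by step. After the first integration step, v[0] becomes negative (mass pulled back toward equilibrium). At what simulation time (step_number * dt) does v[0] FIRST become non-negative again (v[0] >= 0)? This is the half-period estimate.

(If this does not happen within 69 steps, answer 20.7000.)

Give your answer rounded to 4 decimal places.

Step 0: x=[9.9000] v=[0.0000]
Step 1: x=[9.6668] v=[-0.7773]
Step 2: x=[9.2290] v=[-1.4592]
Step 3: x=[8.6404] v=[-1.9620]
Step 4: x=[7.9732] v=[-2.2240]
Step 5: x=[7.3093] v=[-2.2131]
Step 6: x=[6.7302] v=[-1.9305]
Step 7: x=[6.3069] v=[-1.4111]
Step 8: x=[6.0914] v=[-0.7185]
Step 9: x=[6.1101] v=[0.0623]
First v>=0 after going negative at step 9, time=2.7000

Answer: 2.7000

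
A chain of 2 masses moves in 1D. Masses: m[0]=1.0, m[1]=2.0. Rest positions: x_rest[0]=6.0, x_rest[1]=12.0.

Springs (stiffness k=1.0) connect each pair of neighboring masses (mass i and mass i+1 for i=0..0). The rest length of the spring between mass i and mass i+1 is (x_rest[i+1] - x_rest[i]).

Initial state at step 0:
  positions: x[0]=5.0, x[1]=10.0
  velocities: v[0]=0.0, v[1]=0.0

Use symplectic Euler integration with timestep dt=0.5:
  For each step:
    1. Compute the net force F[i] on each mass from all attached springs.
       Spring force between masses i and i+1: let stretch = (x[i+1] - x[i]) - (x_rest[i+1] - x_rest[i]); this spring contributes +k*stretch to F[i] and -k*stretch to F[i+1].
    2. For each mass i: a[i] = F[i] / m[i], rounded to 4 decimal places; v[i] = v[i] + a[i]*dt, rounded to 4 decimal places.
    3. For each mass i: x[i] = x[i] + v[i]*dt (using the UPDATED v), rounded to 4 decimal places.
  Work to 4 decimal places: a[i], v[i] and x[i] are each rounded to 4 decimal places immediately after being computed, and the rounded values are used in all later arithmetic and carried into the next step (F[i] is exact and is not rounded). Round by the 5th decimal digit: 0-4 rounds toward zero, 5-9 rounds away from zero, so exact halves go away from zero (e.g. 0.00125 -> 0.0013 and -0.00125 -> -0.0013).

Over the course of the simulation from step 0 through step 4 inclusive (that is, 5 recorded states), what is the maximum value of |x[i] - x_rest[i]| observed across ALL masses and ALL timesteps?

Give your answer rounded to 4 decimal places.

Answer: 2.3265

Derivation:
Step 0: x=[5.0000 10.0000] v=[0.0000 0.0000]
Step 1: x=[4.7500 10.1250] v=[-0.5000 0.2500]
Step 2: x=[4.3438 10.3282] v=[-0.8125 0.4063]
Step 3: x=[3.9337 10.5333] v=[-0.8203 0.4102]
Step 4: x=[3.6735 10.6635] v=[-0.5205 0.2603]
Max displacement = 2.3265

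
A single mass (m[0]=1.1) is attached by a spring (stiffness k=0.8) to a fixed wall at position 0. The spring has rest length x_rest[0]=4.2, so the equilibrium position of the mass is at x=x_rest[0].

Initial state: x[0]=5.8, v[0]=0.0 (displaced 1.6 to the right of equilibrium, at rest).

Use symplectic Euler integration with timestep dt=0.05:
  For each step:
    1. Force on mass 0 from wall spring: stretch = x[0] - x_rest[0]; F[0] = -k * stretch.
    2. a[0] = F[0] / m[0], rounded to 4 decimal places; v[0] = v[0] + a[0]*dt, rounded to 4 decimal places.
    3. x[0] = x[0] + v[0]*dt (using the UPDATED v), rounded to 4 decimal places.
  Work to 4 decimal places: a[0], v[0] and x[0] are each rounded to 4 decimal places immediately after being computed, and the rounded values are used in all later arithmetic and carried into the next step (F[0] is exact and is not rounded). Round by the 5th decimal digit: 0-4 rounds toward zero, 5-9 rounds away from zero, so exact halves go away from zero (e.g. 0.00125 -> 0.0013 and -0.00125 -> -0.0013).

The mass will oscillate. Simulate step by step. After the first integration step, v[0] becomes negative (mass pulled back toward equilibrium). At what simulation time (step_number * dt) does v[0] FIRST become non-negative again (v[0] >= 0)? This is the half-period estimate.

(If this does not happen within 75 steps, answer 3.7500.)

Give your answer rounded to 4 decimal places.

Answer: 3.7000

Derivation:
Step 0: x=[5.8000] v=[0.0000]
Step 1: x=[5.7971] v=[-0.0582]
Step 2: x=[5.7913] v=[-0.1163]
Step 3: x=[5.7826] v=[-0.1742]
Step 4: x=[5.7710] v=[-0.2318]
Step 5: x=[5.7566] v=[-0.2889]
Step 6: x=[5.7393] v=[-0.3455]
Step 7: x=[5.7192] v=[-0.4015]
Step 8: x=[5.6964] v=[-0.4567]
Step 9: x=[5.6708] v=[-0.5111]
Step 10: x=[5.6426] v=[-0.5646]
Step 11: x=[5.6117] v=[-0.6171]
Step 12: x=[5.5783] v=[-0.6684]
Step 13: x=[5.5424] v=[-0.7185]
Step 14: x=[5.5040] v=[-0.7673]
Step 15: x=[5.4633] v=[-0.8147]
Step 16: x=[5.4203] v=[-0.8606]
Step 17: x=[5.3751] v=[-0.9050]
Step 18: x=[5.3277] v=[-0.9477]
Step 19: x=[5.2783] v=[-0.9887]
Step 20: x=[5.2269] v=[-1.0279]
Step 21: x=[5.1736] v=[-1.0652]
Step 22: x=[5.1186] v=[-1.1006]
Step 23: x=[5.0619] v=[-1.1340]
Step 24: x=[5.0036] v=[-1.1653]
Step 25: x=[4.9439] v=[-1.1945]
Step 26: x=[4.8828] v=[-1.2216]
Step 27: x=[4.8205] v=[-1.2464]
Step 28: x=[4.7571] v=[-1.2690]
Step 29: x=[4.6926] v=[-1.2893]
Step 30: x=[4.6272] v=[-1.3072]
Step 31: x=[4.5611] v=[-1.3227]
Step 32: x=[4.4943] v=[-1.3358]
Step 33: x=[4.4270] v=[-1.3465]
Step 34: x=[4.3593] v=[-1.3548]
Step 35: x=[4.2913] v=[-1.3606]
Step 36: x=[4.2231] v=[-1.3639]
Step 37: x=[4.1549] v=[-1.3647]
Step 38: x=[4.0867] v=[-1.3631]
Step 39: x=[4.0188] v=[-1.3590]
Step 40: x=[3.9512] v=[-1.3524]
Step 41: x=[3.8840] v=[-1.3434]
Step 42: x=[3.8174] v=[-1.3319]
Step 43: x=[3.7515] v=[-1.3180]
Step 44: x=[3.6864] v=[-1.3017]
Step 45: x=[3.6223] v=[-1.2830]
Step 46: x=[3.5592] v=[-1.2620]
Step 47: x=[3.4973] v=[-1.2387]
Step 48: x=[3.4366] v=[-1.2131]
Step 49: x=[3.3773] v=[-1.1853]
Step 50: x=[3.3195] v=[-1.1554]
Step 51: x=[3.2633] v=[-1.1234]
Step 52: x=[3.2088] v=[-1.0893]
Step 53: x=[3.1561] v=[-1.0533]
Step 54: x=[3.1053] v=[-1.0153]
Step 55: x=[3.0565] v=[-0.9755]
Step 56: x=[3.0098] v=[-0.9339]
Step 57: x=[2.9653] v=[-0.8906]
Step 58: x=[2.9230] v=[-0.8457]
Step 59: x=[2.8830] v=[-0.7993]
Step 60: x=[2.8454] v=[-0.7514]
Step 61: x=[2.8103] v=[-0.7021]
Step 62: x=[2.7777] v=[-0.6516]
Step 63: x=[2.7477] v=[-0.5999]
Step 64: x=[2.7203] v=[-0.5471]
Step 65: x=[2.6956] v=[-0.4933]
Step 66: x=[2.6737] v=[-0.4386]
Step 67: x=[2.6545] v=[-0.3831]
Step 68: x=[2.6382] v=[-0.3269]
Step 69: x=[2.6247] v=[-0.2701]
Step 70: x=[2.6141] v=[-0.2128]
Step 71: x=[2.6063] v=[-0.1551]
Step 72: x=[2.6014] v=[-0.0971]
Step 73: x=[2.5995] v=[-0.0390]
Step 74: x=[2.6005] v=[0.0192]
First v>=0 after going negative at step 74, time=3.7000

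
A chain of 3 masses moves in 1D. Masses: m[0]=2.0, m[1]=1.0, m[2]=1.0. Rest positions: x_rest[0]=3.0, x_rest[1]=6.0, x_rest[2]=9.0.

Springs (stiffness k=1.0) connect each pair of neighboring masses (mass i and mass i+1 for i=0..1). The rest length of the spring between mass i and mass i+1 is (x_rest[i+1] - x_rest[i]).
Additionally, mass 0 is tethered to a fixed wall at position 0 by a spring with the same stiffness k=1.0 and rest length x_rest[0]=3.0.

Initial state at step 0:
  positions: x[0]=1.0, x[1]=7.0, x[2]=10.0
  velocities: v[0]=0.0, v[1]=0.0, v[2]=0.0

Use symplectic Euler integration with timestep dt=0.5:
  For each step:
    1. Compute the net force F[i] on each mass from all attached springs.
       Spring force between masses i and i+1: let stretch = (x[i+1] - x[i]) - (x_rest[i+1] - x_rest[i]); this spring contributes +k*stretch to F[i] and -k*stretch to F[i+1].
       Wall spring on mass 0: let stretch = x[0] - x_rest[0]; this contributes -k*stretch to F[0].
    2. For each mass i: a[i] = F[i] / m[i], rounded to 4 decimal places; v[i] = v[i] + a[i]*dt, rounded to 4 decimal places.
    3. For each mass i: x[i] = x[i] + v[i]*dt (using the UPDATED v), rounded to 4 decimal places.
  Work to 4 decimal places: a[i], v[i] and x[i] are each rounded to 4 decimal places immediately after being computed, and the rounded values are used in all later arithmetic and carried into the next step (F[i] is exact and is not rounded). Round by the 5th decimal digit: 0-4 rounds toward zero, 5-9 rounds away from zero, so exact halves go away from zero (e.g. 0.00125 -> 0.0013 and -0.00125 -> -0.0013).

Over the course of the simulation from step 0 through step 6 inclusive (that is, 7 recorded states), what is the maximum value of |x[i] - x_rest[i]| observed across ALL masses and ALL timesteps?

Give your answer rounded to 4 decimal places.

Answer: 2.2342

Derivation:
Step 0: x=[1.0000 7.0000 10.0000] v=[0.0000 0.0000 0.0000]
Step 1: x=[1.6250 6.2500 10.0000] v=[1.2500 -1.5000 0.0000]
Step 2: x=[2.6250 5.2813 9.8125] v=[2.0000 -1.9375 -0.3750]
Step 3: x=[3.6290 4.7813 9.2422] v=[2.0079 -1.0001 -1.1406]
Step 4: x=[4.3234 5.1084 8.3067] v=[1.3887 0.6542 -1.8711]
Step 5: x=[4.5755 6.0389 7.3216] v=[0.5041 1.8609 -1.9703]
Step 6: x=[4.4385 6.9242 6.7658] v=[-0.2740 1.7706 -1.1117]
Max displacement = 2.2342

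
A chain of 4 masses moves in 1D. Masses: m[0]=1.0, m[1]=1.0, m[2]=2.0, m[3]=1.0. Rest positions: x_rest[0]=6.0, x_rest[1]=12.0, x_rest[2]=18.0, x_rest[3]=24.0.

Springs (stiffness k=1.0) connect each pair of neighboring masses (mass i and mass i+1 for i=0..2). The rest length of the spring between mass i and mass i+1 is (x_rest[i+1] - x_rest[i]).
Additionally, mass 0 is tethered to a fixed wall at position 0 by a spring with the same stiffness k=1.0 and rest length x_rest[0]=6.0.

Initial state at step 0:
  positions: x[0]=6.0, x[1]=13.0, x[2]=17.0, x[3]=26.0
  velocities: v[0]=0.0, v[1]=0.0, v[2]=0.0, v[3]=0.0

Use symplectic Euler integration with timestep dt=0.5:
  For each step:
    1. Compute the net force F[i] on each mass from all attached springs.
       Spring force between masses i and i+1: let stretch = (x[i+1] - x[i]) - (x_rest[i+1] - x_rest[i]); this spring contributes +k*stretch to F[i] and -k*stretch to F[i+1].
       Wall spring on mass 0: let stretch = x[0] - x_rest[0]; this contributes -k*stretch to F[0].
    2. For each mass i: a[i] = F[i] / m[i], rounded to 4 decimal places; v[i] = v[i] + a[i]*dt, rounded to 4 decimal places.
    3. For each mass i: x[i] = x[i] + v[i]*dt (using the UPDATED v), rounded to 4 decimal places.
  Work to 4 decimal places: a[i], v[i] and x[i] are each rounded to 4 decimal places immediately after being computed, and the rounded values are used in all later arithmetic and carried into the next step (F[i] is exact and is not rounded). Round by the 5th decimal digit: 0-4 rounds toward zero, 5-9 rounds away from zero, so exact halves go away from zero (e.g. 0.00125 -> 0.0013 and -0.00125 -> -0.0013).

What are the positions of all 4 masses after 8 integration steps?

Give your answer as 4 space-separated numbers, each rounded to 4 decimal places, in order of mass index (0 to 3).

Answer: 7.0869 12.4656 17.1381 25.1343

Derivation:
Step 0: x=[6.0000 13.0000 17.0000 26.0000] v=[0.0000 0.0000 0.0000 0.0000]
Step 1: x=[6.2500 12.2500 17.6250 25.2500] v=[0.5000 -1.5000 1.2500 -1.5000]
Step 2: x=[6.4375 11.3438 18.5313 24.0938] v=[0.3750 -1.8125 1.8125 -2.3125]
Step 3: x=[6.2422 11.0079 19.2345 23.0469] v=[-0.3906 -0.6719 1.4063 -2.0938]
Step 4: x=[5.6778 11.5372 19.3859 22.5469] v=[-1.1289 1.0586 0.3028 -1.0000]
Step 5: x=[5.1588 12.5639 18.9513 22.7567] v=[-1.0381 2.0533 -0.8692 0.4195]
Step 6: x=[5.2014 13.3362 18.1940 23.5151] v=[0.0851 1.5445 -1.5147 1.5168]
Step 7: x=[5.9773 13.2892 17.4946 24.4433] v=[1.5518 -0.0940 -1.3989 1.8563]
Step 8: x=[7.0869 12.4656 17.1381 25.1343] v=[2.2191 -1.6473 -0.7131 1.3820]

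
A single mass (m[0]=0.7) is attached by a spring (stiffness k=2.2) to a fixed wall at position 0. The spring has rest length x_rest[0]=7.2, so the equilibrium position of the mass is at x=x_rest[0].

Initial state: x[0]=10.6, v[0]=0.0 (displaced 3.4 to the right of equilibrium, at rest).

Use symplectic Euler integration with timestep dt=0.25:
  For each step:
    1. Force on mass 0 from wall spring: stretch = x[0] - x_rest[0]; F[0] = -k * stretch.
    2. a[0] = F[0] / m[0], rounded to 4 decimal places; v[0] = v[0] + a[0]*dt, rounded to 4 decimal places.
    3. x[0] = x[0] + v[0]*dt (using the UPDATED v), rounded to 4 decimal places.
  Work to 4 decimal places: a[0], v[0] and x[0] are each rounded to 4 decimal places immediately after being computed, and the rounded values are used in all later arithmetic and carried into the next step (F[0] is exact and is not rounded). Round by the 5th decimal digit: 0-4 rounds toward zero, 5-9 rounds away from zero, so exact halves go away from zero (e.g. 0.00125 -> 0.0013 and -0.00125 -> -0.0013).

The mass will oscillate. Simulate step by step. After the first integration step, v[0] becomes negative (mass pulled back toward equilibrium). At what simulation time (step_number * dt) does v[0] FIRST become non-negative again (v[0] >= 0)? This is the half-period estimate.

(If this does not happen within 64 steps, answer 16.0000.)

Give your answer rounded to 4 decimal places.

Answer: 2.0000

Derivation:
Step 0: x=[10.6000] v=[0.0000]
Step 1: x=[9.9322] v=[-2.6714]
Step 2: x=[8.7277] v=[-4.8181]
Step 3: x=[7.2231] v=[-6.0184]
Step 4: x=[5.7140] v=[-6.0366]
Step 5: x=[4.4968] v=[-4.8690]
Step 6: x=[3.8105] v=[-2.7451]
Step 7: x=[3.7900] v=[-0.0819]
Step 8: x=[4.4394] v=[2.5974]
First v>=0 after going negative at step 8, time=2.0000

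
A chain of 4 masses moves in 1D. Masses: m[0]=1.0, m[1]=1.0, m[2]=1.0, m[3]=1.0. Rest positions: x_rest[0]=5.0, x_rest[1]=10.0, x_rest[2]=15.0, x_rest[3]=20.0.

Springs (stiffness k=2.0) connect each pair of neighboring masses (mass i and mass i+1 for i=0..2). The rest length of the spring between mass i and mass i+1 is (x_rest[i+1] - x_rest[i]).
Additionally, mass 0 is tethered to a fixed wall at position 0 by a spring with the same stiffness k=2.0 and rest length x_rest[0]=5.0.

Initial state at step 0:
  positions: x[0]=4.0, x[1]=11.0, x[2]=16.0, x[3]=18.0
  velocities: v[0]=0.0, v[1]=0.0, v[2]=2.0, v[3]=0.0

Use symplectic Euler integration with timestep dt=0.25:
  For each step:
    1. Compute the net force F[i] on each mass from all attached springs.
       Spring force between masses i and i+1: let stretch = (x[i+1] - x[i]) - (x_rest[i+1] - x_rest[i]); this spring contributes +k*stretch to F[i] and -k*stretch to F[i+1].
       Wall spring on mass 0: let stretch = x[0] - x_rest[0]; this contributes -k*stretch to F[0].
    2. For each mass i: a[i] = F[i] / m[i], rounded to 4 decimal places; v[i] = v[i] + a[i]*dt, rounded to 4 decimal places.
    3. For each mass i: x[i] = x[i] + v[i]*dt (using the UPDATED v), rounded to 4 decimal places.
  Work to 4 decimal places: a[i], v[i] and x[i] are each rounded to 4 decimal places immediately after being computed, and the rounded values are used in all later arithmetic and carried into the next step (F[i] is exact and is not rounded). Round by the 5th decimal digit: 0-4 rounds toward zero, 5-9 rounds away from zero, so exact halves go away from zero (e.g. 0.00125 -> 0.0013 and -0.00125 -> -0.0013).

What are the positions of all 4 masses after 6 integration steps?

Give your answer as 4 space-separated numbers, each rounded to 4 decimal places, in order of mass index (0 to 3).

Answer: 6.1650 9.7724 14.1805 22.3067

Derivation:
Step 0: x=[4.0000 11.0000 16.0000 18.0000] v=[0.0000 0.0000 2.0000 0.0000]
Step 1: x=[4.3750 10.7500 16.1250 18.3750] v=[1.5000 -1.0000 0.5000 1.5000]
Step 2: x=[5.0000 10.3750 15.8594 19.0938] v=[2.5000 -1.5000 -1.0625 2.8750]
Step 3: x=[5.6719 10.0137 15.3125 20.0333] v=[2.6875 -1.4453 -2.1875 3.7578]
Step 4: x=[6.1775 9.7720 14.6934 21.0077] v=[2.0225 -0.9668 -2.4765 3.8974]
Step 5: x=[6.3603 9.6962 14.2484 21.8178] v=[0.7310 -0.3034 -1.7801 3.2403]
Step 6: x=[6.1650 9.7724 14.1805 22.3067] v=[-0.7812 0.3048 -0.2715 1.9556]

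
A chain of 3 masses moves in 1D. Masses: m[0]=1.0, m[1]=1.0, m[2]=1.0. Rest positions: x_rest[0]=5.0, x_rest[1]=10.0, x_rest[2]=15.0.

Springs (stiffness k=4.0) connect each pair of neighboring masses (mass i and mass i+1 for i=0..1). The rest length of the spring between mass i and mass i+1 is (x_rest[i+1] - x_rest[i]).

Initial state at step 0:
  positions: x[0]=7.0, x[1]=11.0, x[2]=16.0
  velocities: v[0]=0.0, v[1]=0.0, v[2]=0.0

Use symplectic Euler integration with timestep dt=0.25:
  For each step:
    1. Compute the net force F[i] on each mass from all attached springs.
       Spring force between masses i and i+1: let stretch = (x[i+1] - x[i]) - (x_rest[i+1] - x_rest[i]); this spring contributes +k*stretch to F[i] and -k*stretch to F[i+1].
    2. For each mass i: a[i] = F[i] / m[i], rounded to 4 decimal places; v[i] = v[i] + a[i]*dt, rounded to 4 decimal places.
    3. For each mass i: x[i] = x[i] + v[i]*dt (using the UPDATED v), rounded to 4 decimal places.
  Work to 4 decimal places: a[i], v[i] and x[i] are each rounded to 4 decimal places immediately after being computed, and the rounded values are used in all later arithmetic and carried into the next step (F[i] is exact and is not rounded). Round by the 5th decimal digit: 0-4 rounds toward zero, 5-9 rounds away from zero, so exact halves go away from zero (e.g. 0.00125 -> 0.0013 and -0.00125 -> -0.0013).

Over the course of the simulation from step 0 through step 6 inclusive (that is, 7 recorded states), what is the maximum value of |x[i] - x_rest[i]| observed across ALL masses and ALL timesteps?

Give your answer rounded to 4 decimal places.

Step 0: x=[7.0000 11.0000 16.0000] v=[0.0000 0.0000 0.0000]
Step 1: x=[6.7500 11.2500 16.0000] v=[-1.0000 1.0000 0.0000]
Step 2: x=[6.3750 11.5625 16.0625] v=[-1.5000 1.2500 0.2500]
Step 3: x=[6.0469 11.7031 16.2500] v=[-1.3125 0.5625 0.7500]
Step 4: x=[5.8828 11.5664 16.5508] v=[-0.6563 -0.5468 1.2031]
Step 5: x=[5.8896 11.2549 16.8555] v=[0.0273 -1.2460 1.2187]
Step 6: x=[5.9878 11.0022 17.0100] v=[0.3926 -1.0107 0.6181]
Max displacement = 2.0100

Answer: 2.0100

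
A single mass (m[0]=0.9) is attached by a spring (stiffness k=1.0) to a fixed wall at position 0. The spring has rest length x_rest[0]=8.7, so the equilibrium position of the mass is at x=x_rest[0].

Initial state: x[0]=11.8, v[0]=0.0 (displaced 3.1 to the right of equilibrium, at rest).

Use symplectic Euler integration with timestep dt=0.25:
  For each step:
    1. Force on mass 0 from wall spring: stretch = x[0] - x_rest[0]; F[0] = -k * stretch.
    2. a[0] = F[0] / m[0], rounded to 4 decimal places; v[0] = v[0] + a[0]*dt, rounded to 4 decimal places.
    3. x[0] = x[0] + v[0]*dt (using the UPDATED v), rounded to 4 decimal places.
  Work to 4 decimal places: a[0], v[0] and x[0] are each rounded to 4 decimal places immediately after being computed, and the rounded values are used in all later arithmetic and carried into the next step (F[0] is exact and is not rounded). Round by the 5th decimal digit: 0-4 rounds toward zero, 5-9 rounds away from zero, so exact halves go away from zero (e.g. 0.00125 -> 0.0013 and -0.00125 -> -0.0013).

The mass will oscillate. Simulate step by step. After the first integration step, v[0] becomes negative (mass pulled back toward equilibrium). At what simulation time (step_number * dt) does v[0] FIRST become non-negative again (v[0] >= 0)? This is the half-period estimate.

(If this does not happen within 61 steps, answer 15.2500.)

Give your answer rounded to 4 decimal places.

Step 0: x=[11.8000] v=[0.0000]
Step 1: x=[11.5847] v=[-0.8611]
Step 2: x=[11.1691] v=[-1.6624]
Step 3: x=[10.5820] v=[-2.3483]
Step 4: x=[9.8642] v=[-2.8711]
Step 5: x=[9.0656] v=[-3.1945]
Step 6: x=[8.2416] v=[-3.2961]
Step 7: x=[7.4494] v=[-3.1688]
Step 8: x=[6.7441] v=[-2.8214]
Step 9: x=[6.1746] v=[-2.2781]
Step 10: x=[5.7805] v=[-1.5766]
Step 11: x=[5.5891] v=[-0.7656]
Step 12: x=[5.6138] v=[0.0986]
First v>=0 after going negative at step 12, time=3.0000

Answer: 3.0000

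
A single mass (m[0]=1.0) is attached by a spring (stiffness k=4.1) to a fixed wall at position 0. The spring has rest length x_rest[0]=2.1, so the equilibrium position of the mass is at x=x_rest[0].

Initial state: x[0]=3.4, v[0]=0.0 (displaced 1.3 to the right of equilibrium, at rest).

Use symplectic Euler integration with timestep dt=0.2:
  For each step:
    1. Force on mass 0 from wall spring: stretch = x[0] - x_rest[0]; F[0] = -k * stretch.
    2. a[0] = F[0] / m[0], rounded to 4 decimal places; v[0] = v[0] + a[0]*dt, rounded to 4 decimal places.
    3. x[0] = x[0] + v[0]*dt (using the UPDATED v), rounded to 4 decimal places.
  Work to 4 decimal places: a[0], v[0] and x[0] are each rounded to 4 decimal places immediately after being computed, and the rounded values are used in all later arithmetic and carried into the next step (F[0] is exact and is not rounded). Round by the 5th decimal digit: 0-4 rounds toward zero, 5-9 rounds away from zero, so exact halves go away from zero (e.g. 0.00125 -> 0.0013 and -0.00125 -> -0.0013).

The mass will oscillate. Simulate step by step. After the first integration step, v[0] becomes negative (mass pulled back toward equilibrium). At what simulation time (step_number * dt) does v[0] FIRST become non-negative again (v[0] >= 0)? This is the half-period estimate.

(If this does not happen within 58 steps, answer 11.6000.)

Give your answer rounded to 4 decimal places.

Step 0: x=[3.4000] v=[0.0000]
Step 1: x=[3.1868] v=[-1.0660]
Step 2: x=[2.7954] v=[-1.9572]
Step 3: x=[2.2899] v=[-2.5274]
Step 4: x=[1.7533] v=[-2.6831]
Step 5: x=[1.2735] v=[-2.3988]
Step 6: x=[0.9293] v=[-1.7211]
Step 7: x=[0.7771] v=[-0.7611]
Step 8: x=[0.8418] v=[0.3237]
First v>=0 after going negative at step 8, time=1.6000

Answer: 1.6000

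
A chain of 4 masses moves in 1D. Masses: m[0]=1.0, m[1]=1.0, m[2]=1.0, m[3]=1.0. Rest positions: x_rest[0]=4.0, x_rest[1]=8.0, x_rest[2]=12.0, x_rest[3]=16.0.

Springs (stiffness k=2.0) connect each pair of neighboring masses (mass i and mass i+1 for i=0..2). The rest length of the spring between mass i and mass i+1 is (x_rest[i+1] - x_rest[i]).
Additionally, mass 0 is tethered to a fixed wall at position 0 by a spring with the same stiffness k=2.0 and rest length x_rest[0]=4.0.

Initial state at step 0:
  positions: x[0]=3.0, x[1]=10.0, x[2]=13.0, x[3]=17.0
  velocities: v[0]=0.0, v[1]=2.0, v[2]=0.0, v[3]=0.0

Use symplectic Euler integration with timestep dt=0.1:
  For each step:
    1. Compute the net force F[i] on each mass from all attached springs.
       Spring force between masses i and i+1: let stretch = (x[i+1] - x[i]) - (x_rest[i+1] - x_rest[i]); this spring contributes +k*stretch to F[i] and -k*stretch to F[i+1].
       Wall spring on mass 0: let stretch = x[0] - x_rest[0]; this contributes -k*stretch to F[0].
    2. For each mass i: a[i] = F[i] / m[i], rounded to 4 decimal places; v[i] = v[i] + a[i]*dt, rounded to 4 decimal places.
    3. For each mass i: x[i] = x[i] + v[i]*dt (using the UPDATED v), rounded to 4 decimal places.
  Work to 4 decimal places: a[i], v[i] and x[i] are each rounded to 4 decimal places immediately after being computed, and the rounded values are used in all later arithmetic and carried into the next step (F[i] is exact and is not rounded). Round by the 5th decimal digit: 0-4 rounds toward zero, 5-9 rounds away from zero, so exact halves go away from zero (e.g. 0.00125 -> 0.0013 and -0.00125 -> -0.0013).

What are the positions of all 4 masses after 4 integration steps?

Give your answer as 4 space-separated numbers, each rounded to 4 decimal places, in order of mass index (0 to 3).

Answer: 3.7682 9.9984 13.2036 17.0061

Derivation:
Step 0: x=[3.0000 10.0000 13.0000 17.0000] v=[0.0000 2.0000 0.0000 0.0000]
Step 1: x=[3.0800 10.1200 13.0200 17.0000] v=[0.8000 1.2000 0.2000 0.0000]
Step 2: x=[3.2392 10.1572 13.0616 17.0004] v=[1.5920 0.3720 0.4160 0.0040]
Step 3: x=[3.4720 10.1141 13.1239 17.0020] v=[2.3278 -0.4307 0.6229 0.0162]
Step 4: x=[3.7682 9.9984 13.2036 17.0061] v=[2.9618 -1.1572 0.7966 0.0406]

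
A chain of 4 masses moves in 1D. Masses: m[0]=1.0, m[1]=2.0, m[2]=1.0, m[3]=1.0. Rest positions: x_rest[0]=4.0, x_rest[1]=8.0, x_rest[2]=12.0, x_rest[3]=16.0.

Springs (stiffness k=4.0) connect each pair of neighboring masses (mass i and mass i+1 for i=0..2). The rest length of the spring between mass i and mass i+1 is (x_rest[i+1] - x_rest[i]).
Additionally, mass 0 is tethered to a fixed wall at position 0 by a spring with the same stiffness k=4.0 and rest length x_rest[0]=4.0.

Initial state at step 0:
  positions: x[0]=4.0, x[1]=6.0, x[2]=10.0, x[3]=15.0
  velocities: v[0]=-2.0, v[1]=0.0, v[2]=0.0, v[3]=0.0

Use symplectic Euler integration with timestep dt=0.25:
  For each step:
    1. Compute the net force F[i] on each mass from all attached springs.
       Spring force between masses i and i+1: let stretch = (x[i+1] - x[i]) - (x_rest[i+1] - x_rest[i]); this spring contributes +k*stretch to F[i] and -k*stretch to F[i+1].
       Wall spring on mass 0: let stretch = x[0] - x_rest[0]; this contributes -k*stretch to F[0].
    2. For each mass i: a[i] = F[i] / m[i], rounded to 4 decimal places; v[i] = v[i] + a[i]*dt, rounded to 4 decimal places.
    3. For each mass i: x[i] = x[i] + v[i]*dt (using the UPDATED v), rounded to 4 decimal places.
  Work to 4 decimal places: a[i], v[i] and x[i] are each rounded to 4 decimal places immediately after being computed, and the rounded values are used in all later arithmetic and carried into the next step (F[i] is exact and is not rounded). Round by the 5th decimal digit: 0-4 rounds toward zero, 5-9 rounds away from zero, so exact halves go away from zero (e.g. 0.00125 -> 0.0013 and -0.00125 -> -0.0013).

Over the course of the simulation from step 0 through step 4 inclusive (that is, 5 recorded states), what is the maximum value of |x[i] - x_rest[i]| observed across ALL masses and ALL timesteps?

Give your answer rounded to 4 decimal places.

Answer: 2.2578

Derivation:
Step 0: x=[4.0000 6.0000 10.0000 15.0000] v=[-2.0000 0.0000 0.0000 0.0000]
Step 1: x=[3.0000 6.2500 10.2500 14.7500] v=[-4.0000 1.0000 1.0000 -1.0000]
Step 2: x=[2.0625 6.5938 10.6250 14.3750] v=[-3.7500 1.3750 1.5000 -1.5000]
Step 3: x=[1.7422 6.8751 10.9297 14.0625] v=[-1.2812 1.1250 1.2188 -1.2500]
Step 4: x=[2.2696 7.0216 11.0040 13.9668] v=[2.1095 0.5859 0.2970 -0.3828]
Max displacement = 2.2578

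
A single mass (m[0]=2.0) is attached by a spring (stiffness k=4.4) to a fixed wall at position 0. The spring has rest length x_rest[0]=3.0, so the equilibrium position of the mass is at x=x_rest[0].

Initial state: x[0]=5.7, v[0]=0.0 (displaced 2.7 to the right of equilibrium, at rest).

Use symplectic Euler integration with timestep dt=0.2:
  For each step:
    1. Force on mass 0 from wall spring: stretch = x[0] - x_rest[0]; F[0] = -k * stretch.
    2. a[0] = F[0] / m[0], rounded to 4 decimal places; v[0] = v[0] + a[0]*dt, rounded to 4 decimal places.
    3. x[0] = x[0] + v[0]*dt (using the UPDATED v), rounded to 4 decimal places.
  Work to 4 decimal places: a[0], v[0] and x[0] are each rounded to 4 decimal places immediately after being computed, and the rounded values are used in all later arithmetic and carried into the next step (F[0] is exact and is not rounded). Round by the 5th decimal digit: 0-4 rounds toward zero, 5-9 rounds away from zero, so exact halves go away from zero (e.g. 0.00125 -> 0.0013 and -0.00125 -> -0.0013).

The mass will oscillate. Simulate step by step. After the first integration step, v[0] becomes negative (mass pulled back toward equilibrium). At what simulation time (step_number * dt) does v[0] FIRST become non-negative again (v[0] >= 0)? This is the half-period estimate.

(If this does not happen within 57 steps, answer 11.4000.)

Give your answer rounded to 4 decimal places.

Answer: 2.2000

Derivation:
Step 0: x=[5.7000] v=[0.0000]
Step 1: x=[5.4624] v=[-1.1880]
Step 2: x=[5.0081] v=[-2.2715]
Step 3: x=[4.3771] v=[-3.1551]
Step 4: x=[3.6249] v=[-3.7610]
Step 5: x=[2.8177] v=[-4.0360]
Step 6: x=[2.0265] v=[-3.9558]
Step 7: x=[1.3210] v=[-3.5275]
Step 8: x=[0.7633] v=[-2.7887]
Step 9: x=[0.4024] v=[-1.8046]
Step 10: x=[0.2701] v=[-0.6617]
Step 11: x=[0.3780] v=[0.5395]
First v>=0 after going negative at step 11, time=2.2000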